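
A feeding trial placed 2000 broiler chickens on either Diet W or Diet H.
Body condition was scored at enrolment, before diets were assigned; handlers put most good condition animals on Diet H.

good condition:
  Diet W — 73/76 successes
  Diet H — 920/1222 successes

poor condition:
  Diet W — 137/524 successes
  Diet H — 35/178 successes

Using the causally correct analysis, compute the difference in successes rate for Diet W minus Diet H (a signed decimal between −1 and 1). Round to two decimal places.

The imbalance in starting body condition arose from how broiler chickens were allocated, not from anything the diet did; and starting body condition independently affects the outcome. The pooled gap is confounded — condition on starting body condition.
Adjusting over the population distribution of starting body condition: 0.649·(0.961−0.753) + 0.351·(0.261−0.197) = +0.158.

+0.16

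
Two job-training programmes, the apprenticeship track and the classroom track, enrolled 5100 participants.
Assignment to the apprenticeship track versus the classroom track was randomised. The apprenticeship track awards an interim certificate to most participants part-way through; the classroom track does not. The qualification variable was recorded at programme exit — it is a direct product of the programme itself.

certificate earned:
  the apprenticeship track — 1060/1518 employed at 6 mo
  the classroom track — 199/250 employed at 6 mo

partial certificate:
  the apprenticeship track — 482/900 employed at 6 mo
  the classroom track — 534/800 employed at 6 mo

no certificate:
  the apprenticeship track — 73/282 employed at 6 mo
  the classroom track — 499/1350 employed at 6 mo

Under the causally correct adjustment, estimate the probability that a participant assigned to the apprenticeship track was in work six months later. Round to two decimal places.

the classroom track is higher inside every qualification attained during the programme stratum but the apprenticeship track is higher in aggregate. Whether to stratify depends on how qualification attained during the programme relates to the programme.
Stratifying would compare programmes among participants the programmes themselves sorted into qualification attained during the programme groups — a form of selection on an intermediate. The unconditioned pooled rates give the total causal effect.
So P(outcome | do(the apprenticeship track)) is just the pooled rate for the apprenticeship track: 1615/2700 = 0.598.

0.60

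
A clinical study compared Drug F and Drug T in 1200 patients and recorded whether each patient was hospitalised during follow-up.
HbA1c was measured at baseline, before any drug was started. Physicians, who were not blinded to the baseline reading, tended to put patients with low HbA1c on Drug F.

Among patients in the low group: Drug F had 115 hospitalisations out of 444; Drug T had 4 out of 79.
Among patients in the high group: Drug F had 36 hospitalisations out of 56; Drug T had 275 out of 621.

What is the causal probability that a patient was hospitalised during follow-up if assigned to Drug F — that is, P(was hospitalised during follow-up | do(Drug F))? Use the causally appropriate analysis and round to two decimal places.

0.48

The imbalance in HbA1c arose from how patients were allocated, not from anything the drug did; and HbA1c independently affects the outcome. The pooled gap is confounded — condition on HbA1c.
Standardising Drug F to the population HbA1c mix: 0.436·115/444 + 0.564·36/56 = 0.476.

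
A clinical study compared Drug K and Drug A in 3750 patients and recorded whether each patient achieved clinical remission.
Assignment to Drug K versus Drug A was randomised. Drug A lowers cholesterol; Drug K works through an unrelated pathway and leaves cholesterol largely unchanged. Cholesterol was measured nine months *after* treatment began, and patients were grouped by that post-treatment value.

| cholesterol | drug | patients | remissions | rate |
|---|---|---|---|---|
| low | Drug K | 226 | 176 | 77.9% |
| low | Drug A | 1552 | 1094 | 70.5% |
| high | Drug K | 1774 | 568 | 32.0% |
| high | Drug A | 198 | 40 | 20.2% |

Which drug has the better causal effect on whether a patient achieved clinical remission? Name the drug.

Drug A

The cholesterol-specific comparison favours Drug K throughout, but the pooled figures favour Drug A. The question is whether to condition on cholesterol.
Because the drug influences cholesterol, cholesterol is a post-treatment mediator, not a confounder. Stratifying on it would bias the estimate; the causal effect is the crude pooled difference.
Pooled: Drug K 37.2% vs Drug A 64.8%; Drug A is higher overall.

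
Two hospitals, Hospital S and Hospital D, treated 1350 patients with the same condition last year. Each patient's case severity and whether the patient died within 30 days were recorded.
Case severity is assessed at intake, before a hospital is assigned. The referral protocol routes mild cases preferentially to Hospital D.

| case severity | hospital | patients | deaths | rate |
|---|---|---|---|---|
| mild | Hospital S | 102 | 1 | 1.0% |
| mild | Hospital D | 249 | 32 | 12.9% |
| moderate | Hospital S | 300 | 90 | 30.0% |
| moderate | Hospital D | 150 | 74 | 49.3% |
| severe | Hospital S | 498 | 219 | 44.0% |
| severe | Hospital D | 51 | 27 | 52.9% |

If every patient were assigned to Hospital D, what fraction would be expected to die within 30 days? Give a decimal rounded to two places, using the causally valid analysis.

Hospital S is lower inside every case severity stratum but Hospital D is lower in aggregate. Whether to stratify depends on how case severity relates to the hospital.
Case severity differs across hospitals for reasons unrelated to any effect of the hospital itself, and it separately predicts the outcome — a classic confounder. We must compare within case severity levels.
Standardising Hospital D to the population case severity mix: 0.260·32/249 + 0.333·74/150 + 0.407·27/51 = 0.413.

0.41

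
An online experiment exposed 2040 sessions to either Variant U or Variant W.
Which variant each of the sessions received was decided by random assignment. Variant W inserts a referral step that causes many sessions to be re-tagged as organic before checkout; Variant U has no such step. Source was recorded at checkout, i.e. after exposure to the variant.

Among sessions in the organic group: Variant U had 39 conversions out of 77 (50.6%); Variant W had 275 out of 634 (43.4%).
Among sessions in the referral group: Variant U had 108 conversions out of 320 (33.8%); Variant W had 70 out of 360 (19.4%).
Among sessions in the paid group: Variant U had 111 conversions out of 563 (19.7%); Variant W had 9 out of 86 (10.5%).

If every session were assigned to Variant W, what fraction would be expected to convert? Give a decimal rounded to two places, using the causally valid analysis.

0.33

The traffic source-specific comparison favours Variant U throughout, but the pooled figures favour Variant W. The question is whether to condition on traffic source.
The distribution of traffic source is itself part of what the variant does — it is an intermediate outcome. Holding it fixed would remove that part of the effect; the total effect is the pooled difference.
So P(outcome | do(Variant W)) is just the pooled rate for Variant W: 354/1080 = 0.328.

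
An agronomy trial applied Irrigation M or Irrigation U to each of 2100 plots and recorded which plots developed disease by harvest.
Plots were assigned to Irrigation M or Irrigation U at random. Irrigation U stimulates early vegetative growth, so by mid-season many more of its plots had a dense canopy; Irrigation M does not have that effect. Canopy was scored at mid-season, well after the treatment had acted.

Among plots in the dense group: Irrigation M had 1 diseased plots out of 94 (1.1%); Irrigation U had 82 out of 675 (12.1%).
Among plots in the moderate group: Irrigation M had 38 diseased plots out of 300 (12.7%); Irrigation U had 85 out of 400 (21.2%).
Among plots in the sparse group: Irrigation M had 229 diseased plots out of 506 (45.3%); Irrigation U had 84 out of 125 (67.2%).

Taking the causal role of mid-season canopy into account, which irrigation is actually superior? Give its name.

Within every mid-season canopy level Irrigation M has the lower rate, yet pooled Irrigation U does — Simpson's reversal.
The distribution of mid-season canopy is itself part of what the irrigation does — it is an intermediate outcome. Holding it fixed would remove that part of the effect; the total effect is the pooled difference.
Pooled: Irrigation M 29.8% vs Irrigation U 20.9%; Irrigation U is lower overall.

Irrigation U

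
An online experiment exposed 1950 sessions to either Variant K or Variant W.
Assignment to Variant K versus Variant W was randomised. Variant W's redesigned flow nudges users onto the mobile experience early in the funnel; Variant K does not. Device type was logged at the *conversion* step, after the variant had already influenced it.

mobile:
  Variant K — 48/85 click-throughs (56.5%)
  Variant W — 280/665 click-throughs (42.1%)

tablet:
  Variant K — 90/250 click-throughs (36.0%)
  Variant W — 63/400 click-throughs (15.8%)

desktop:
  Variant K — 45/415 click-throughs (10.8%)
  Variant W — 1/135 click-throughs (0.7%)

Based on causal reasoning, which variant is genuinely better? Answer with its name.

The stratified and pooled comparisons disagree (Variant K wins within each device type; Variant W wins overall), so the answer turns on the causal role of device type.
Device type is downstream of the variant. One should not condition on a consequence of treatment, so the overall rates are the right comparison.
Pooled: Variant K 24.4% vs Variant W 28.7%; Variant W is higher overall.

Variant W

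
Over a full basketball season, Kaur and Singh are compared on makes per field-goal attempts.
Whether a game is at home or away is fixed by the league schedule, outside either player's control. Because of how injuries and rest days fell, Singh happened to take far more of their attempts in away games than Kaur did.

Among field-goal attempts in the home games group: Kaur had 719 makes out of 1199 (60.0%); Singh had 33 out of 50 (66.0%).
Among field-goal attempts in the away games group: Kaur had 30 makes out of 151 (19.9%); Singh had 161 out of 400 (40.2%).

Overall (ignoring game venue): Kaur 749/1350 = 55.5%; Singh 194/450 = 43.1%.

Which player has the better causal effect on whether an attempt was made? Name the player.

Singh

Game venue is set before the player has any effect — it is not caused by the player — and it independently drives the outcome. That makes it a confounder, so the causal comparison is within game venue levels.
Within each level — home games: 60.0% vs 66.0%; away games: 19.9% vs 40.2% — Singh is higher every time.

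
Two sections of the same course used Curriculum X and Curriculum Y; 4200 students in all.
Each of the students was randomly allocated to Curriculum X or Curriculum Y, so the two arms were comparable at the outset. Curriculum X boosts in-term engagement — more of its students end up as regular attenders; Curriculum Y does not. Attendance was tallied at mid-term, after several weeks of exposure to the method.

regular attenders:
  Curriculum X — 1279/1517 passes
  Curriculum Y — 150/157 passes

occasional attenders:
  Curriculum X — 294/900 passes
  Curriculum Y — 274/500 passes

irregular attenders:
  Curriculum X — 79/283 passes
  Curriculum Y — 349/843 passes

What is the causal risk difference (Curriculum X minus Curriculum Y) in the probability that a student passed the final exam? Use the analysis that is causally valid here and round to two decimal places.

+0.10

The mid-term attendance-specific comparison favours Curriculum Y throughout, but the pooled figures favour Curriculum X. The question is whether to condition on mid-term attendance.
The distribution of mid-term attendance is itself part of what the teaching method does — it is an intermediate outcome. Holding it fixed would remove that part of the effect; the total effect is the pooled difference.
The causal difference is the pooled difference: 0.612 − 0.515 = +0.097.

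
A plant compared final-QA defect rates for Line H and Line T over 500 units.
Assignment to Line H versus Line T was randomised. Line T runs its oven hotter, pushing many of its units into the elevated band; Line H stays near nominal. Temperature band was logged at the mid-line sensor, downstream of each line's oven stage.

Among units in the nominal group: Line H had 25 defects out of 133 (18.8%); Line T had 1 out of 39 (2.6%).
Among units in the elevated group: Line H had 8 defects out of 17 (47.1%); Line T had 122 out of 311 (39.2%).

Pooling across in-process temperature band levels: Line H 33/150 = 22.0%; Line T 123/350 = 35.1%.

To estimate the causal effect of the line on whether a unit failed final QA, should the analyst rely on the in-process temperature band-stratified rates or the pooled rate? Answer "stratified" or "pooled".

Stratifying would compare lines among units the lines themselves sorted into in-process temperature band groups — a form of selection on an intermediate. The unconditioned pooled rates give the total causal effect.
Pooled: Line H 22.0% vs Line T 35.1%; Line H is lower overall.

pooled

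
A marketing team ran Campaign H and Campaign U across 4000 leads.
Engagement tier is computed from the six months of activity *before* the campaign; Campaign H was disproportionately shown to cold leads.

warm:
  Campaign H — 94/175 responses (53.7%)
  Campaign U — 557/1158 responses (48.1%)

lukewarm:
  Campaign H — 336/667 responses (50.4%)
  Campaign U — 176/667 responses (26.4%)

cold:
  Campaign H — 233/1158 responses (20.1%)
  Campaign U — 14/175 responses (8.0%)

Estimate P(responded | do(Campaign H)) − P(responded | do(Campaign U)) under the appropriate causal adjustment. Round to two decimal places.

+0.14

Since engagement tier is a pre-existing factor (not a product of the campaign) and it affects the outcome on its own, it is a confounder. The stratified rates, not the pooled rate, identify the causal effect.
Adjusting over the population distribution of engagement tier: 0.333·(0.537−0.481) + 0.334·(0.504−0.264) + 0.333·(0.201−0.080) = +0.139.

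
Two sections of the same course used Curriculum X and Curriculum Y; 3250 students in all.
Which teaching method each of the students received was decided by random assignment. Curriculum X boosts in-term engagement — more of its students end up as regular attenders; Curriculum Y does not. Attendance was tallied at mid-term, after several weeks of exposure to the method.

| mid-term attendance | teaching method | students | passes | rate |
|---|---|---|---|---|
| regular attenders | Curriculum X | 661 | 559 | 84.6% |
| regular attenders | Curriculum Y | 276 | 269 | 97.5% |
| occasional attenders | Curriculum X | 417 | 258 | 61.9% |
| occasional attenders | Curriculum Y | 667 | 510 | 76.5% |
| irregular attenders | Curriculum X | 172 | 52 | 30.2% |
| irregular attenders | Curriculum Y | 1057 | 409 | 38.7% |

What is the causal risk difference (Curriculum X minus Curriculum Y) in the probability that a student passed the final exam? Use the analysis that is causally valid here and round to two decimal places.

Within every mid-term attendance level Curriculum Y has the higher rate, yet pooled Curriculum X does — Simpson's reversal.
Stratifying would compare teaching methods among students the teaching methods themselves sorted into mid-term attendance groups — a form of selection on an intermediate. The unconditioned pooled rates give the total causal effect.
The causal difference is the pooled difference: 0.695 − 0.594 = +0.101.

+0.10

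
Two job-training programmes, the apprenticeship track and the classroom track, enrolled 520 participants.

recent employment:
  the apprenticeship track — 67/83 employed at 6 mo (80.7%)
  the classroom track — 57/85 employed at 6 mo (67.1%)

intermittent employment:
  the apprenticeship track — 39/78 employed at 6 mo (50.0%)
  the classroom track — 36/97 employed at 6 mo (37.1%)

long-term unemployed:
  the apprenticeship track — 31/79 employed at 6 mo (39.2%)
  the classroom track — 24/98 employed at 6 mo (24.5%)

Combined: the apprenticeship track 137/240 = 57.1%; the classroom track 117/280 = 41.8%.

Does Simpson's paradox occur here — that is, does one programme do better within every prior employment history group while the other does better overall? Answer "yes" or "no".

Within each prior employment history level (recent employment 80.7% vs 67.1%; intermittent employment 50.0% vs 37.1%; long-term unemployed 39.2% vs 24.5%), the apprenticeship track has the higher rate every time. Pooled: 57.1% vs 41.8% — the apprenticeship track has the higher rate overall. They agree.

no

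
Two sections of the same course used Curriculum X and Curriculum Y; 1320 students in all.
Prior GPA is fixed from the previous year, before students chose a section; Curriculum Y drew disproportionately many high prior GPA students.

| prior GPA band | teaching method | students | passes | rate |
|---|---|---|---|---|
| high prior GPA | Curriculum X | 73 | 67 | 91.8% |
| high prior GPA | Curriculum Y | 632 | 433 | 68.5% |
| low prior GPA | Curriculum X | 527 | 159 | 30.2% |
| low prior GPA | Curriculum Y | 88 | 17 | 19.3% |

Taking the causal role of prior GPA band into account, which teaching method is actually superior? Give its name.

Within every prior GPA band level Curriculum X has the higher rate, yet pooled Curriculum Y does — Simpson's reversal.
Here prior GPA band is a common cause — it drives both which teaching method a case falls under and the outcome. The crude comparison mixes populations; the stratum-specific rates are the causally relevant ones.
Within each level — high prior GPA: 91.8% vs 68.5%; low prior GPA: 30.2% vs 19.3% — Curriculum X is higher every time.

Curriculum X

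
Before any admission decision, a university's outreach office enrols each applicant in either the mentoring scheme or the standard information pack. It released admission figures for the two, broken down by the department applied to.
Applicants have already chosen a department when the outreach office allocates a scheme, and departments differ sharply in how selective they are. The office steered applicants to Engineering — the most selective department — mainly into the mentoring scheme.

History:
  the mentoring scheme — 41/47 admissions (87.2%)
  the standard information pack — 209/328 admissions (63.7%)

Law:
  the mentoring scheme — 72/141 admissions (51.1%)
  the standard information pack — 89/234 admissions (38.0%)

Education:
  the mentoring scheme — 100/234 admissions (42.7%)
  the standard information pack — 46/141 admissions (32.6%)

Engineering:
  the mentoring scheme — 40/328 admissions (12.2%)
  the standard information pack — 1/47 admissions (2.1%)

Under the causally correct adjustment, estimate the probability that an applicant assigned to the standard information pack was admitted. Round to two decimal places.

0.34

The stratified and pooled comparisons disagree (the mentoring scheme wins within each department; the standard information pack wins overall), so the answer turns on the causal role of department.
Department satisfies the back-door criterion: it is not a descendant of the outreach scheme, and it blocks the spurious path from outreach scheme to outcome. Adjusting for it (i.e., using the within-department rates) gives the causal effect.
Standardising the standard information pack to the population department mix: 0.250·209/328 + 0.250·89/234 + 0.250·46/141 + 0.250·1/47 = 0.341.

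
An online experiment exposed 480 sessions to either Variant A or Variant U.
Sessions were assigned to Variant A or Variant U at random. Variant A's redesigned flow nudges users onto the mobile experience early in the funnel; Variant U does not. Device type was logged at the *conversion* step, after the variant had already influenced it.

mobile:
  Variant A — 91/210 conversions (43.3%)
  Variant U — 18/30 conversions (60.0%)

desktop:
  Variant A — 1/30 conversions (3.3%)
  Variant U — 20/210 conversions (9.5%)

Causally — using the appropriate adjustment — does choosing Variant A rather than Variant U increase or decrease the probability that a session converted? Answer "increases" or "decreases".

increases

Device type lies on the pathway variant → device type → outcome, so adjusting for it blocks the indirect effect. For the total causal effect of variant, use the unadjusted pooled rates.
Pooled: Variant A 38.3% vs Variant U 15.8%; Variant A is higher overall.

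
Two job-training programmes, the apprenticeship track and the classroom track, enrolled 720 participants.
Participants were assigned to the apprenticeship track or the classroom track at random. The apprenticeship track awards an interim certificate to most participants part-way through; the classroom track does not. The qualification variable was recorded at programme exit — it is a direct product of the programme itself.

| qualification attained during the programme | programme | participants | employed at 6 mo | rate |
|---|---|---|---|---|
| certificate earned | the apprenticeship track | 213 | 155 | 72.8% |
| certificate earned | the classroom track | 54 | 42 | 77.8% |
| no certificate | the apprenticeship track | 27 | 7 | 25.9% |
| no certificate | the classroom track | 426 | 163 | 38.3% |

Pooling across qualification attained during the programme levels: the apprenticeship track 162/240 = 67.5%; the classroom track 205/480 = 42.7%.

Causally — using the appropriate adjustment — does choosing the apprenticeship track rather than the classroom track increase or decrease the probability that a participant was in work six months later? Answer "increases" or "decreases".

The distribution of qualification attained during the programme is itself part of what the programme does — it is an intermediate outcome. Holding it fixed would remove that part of the effect; the total effect is the pooled difference.
Pooled: the apprenticeship track 67.5% vs the classroom track 42.7%; the apprenticeship track is higher overall.

increases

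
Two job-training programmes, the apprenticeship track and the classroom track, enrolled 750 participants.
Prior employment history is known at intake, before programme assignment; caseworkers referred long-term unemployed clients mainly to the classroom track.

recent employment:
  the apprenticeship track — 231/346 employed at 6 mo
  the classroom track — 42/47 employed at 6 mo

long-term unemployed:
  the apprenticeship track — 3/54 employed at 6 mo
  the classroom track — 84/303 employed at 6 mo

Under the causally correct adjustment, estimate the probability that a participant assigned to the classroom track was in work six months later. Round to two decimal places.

The imbalance in prior employment history arose from how participants were allocated, not from anything the programme did; and prior employment history independently affects the outcome. The pooled gap is confounded — condition on prior employment history.
Standardising the classroom track to the population prior employment history mix: 0.524·42/47 + 0.476·84/303 = 0.600.

0.60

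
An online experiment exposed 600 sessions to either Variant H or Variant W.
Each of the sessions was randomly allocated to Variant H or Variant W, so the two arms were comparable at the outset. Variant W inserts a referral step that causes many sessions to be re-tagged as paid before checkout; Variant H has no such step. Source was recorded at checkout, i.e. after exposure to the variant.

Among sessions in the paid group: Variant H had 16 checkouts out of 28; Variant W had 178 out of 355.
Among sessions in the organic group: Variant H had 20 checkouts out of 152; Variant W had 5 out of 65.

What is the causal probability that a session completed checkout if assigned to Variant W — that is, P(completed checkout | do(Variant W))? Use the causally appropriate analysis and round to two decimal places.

Stratifying would compare variants among sessions the variants themselves sorted into traffic source groups — a form of selection on an intermediate. The unconditioned pooled rates give the total causal effect.
So P(outcome | do(Variant W)) is just the pooled rate for Variant W: 183/420 = 0.436.

0.44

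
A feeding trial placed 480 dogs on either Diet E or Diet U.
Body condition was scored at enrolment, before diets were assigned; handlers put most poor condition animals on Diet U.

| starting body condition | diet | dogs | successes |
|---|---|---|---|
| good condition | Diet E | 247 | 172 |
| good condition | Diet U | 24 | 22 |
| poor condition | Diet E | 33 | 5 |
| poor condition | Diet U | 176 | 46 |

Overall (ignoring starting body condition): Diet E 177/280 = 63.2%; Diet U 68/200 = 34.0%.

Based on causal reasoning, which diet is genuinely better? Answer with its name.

Here starting body condition is a common cause — it drives both which diet a case falls under and the outcome. The crude comparison mixes populations; the stratum-specific rates are the causally relevant ones.
Within each level — good condition: 69.6% vs 91.7%; poor condition: 15.2% vs 26.1% — Diet U is higher every time.

Diet U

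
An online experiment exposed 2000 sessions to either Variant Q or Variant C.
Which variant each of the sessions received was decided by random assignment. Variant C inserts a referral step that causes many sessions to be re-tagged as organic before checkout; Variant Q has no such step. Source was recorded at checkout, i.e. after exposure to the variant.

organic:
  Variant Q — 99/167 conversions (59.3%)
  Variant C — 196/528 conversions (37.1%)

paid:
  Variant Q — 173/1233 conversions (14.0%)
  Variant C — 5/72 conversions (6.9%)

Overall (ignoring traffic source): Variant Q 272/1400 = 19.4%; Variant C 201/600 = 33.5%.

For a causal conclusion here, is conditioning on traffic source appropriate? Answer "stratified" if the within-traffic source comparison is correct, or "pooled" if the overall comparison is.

pooled

Traffic source is recorded after the variant and is itself shifted by it — it sits on the causal path from variant to outcome. Conditioning on a mediator would strip out part of the effect we want; the pooled comparison gives the total causal effect.
Pooled: Variant Q 19.4% vs Variant C 33.5%; Variant C is higher overall.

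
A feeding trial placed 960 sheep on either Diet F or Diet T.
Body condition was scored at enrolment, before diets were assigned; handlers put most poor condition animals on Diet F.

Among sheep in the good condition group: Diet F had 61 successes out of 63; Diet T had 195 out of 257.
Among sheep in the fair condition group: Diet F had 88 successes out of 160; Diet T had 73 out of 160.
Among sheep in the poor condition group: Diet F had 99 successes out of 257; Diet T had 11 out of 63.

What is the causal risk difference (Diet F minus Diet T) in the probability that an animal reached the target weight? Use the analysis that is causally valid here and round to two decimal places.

+0.17

Here starting body condition is a common cause — it drives both which diet a case falls under and the outcome. The crude comparison mixes populations; the stratum-specific rates are the causally relevant ones.
Adjusting over the population distribution of starting body condition: 0.333·(0.968−0.759) + 0.333·(0.550−0.456) + 0.333·(0.385−0.175) = +0.171.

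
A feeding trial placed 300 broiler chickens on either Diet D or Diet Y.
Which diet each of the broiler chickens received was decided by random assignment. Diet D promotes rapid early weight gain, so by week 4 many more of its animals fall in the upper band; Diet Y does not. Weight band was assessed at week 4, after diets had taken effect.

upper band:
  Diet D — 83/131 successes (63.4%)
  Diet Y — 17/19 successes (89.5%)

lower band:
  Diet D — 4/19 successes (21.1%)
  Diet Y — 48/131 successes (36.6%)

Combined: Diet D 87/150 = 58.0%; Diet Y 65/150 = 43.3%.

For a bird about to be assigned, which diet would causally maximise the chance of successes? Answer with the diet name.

Week-4 weight band lies on the pathway diet → week-4 weight band → outcome, so adjusting for it blocks the indirect effect. For the total causal effect of diet, use the unadjusted pooled rates.
Pooled: Diet D 58.0% vs Diet Y 43.3%; Diet D is higher overall.

Diet D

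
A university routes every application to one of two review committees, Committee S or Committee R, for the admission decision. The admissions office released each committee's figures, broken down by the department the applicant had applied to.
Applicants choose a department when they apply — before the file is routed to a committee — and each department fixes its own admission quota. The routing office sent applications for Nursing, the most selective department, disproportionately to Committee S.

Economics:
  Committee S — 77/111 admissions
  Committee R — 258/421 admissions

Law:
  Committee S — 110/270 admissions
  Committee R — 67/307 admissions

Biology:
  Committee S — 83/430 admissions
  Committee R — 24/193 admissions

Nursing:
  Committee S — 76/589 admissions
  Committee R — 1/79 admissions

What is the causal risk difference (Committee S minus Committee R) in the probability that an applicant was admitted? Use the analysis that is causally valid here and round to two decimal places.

+0.11

Department differs across review committees for reasons unrelated to any effect of the review committee itself, and it separately predicts the outcome — a classic confounder. We must compare within department levels.
Adjusting over the population distribution of department: 0.222·(0.694−0.613) + 0.240·(0.407−0.218) + 0.260·(0.193−0.124) + 0.278·(0.129−0.013) = +0.114.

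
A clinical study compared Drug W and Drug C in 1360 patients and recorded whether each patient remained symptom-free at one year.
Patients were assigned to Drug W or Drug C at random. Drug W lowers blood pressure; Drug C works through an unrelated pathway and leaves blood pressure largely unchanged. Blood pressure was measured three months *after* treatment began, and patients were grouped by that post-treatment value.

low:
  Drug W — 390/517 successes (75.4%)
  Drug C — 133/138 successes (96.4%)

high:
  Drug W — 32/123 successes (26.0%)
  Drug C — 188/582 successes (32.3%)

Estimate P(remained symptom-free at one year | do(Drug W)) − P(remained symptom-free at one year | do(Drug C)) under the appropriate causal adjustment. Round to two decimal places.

Stratifying would compare drugs among patients the drugs themselves sorted into blood pressure groups — a form of selection on an intermediate. The unconditioned pooled rates give the total causal effect.
The causal difference is the pooled difference: 0.659 − 0.446 = +0.214.

+0.21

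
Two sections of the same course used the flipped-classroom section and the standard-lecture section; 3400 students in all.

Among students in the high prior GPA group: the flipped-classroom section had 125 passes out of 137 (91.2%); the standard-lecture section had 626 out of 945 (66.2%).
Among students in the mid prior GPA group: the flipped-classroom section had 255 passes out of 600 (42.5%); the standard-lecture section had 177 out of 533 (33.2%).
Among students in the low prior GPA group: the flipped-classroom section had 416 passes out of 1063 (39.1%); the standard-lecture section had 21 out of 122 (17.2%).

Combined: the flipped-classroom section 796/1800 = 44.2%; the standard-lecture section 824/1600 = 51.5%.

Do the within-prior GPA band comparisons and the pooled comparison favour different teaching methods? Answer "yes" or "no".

Within each prior GPA band level (high prior GPA 91.2% vs 66.2%; mid prior GPA 42.5% vs 33.2%; low prior GPA 39.1% vs 17.2%), the flipped-classroom section has the higher rate every time. Pooled: 44.2% vs 51.5% — the standard-lecture section has the higher rate overall. The two comparisons disagree.

yes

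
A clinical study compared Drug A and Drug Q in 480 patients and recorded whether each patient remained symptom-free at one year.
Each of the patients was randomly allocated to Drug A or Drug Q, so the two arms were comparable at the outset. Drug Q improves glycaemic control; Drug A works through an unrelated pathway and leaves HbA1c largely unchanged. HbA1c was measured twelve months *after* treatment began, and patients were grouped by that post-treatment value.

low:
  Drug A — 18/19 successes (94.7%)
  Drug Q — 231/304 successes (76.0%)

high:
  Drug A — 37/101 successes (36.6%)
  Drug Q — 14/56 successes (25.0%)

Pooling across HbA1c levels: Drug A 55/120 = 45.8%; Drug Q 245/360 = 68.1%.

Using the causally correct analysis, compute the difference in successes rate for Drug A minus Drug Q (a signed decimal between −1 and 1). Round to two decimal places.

The stratified and pooled comparisons disagree (Drug A wins within each HbA1c; Drug Q wins overall), so the answer turns on the causal role of HbA1c.
Because the drug influences HbA1c, HbA1c is a post-treatment mediator, not a confounder. Stratifying on it would bias the estimate; the causal effect is the crude pooled difference.
The causal difference is the pooled difference: 0.458 − 0.681 = -0.222.

-0.22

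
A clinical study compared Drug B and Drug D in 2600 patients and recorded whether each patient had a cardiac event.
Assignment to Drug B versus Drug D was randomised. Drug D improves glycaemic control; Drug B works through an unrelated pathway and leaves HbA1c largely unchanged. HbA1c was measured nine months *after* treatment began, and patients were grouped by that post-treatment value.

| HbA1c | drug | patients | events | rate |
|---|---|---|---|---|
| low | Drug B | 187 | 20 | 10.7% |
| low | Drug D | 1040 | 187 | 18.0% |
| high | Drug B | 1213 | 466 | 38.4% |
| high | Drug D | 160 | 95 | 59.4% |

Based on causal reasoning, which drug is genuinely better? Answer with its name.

Drug D

The HbA1c-specific comparison favours Drug B throughout, but the pooled figures favour Drug D. The question is whether to condition on HbA1c.
HbA1c is recorded after the drug and is itself shifted by it — it sits on the causal path from drug to outcome. Conditioning on a mediator would strip out part of the effect we want; the pooled comparison gives the total causal effect.
Pooled: Drug B 34.7% vs Drug D 23.5%; Drug D is lower overall.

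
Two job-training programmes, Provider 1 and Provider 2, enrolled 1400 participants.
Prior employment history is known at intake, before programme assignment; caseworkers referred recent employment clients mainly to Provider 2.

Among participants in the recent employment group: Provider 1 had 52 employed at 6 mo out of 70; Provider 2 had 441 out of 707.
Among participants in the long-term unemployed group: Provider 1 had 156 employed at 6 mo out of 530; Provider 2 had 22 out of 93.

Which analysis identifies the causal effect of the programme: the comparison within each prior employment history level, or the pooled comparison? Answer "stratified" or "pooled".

stratified

The stratified and pooled comparisons disagree (Provider 1 wins within each prior employment history; Provider 2 wins overall), so the answer turns on the causal role of prior employment history.
Prior employment history satisfies the back-door criterion: it is not a descendant of the programme, and it blocks the spurious path from programme to outcome. Adjusting for it (i.e., using the within-prior employment history rates) gives the causal effect.
Within each level — recent employment: 74.3% vs 62.4%; long-term unemployed: 29.4% vs 23.7% — Provider 1 is higher every time.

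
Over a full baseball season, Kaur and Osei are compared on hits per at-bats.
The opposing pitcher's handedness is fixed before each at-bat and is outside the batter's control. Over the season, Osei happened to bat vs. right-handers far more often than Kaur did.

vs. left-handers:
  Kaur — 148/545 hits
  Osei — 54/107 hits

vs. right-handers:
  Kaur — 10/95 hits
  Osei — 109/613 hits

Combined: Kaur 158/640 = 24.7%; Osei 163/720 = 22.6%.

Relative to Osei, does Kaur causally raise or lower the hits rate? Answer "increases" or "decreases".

decreases

Osei is higher inside every pitcher handedness stratum but Kaur is higher in aggregate. Whether to stratify depends on how pitcher handedness relates to the player.
Since pitcher handedness is a pre-existing factor (not a product of the player) and it affects the outcome on its own, it is a confounder. The stratified rates, not the pooled rate, identify the causal effect.
Within each level — vs. left-handers: 27.2% vs 50.5%; vs. right-handers: 10.5% vs 17.8% — Osei is higher every time.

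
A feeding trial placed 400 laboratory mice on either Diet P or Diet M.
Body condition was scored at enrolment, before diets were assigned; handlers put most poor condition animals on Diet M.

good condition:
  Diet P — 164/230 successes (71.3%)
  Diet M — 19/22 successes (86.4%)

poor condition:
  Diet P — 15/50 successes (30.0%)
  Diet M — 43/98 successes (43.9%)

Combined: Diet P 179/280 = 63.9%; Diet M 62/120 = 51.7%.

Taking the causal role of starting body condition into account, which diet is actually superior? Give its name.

Diet M

Nothing the diet does changes starting body condition; the imbalance is an allocation artefact. With starting body condition also predicting the outcome, the pooled figure is confounded, and the within-stratum comparison is the causal one.
Within each level — good condition: 71.3% vs 86.4%; poor condition: 30.0% vs 43.9% — Diet M is higher every time.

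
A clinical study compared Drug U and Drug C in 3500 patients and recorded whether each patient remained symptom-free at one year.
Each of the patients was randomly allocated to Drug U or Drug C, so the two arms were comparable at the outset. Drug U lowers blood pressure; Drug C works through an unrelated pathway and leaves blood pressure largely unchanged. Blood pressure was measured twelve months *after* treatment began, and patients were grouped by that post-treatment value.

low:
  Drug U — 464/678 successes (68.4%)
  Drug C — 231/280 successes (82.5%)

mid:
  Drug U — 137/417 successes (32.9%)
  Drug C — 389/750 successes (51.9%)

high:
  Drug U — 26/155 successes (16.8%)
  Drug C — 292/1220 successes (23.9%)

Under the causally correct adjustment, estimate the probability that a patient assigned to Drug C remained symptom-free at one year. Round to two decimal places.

0.41

Because the drug influences blood pressure, blood pressure is a post-treatment mediator, not a confounder. Stratifying on it would bias the estimate; the causal effect is the crude pooled difference.
So P(outcome | do(Drug C)) is just the pooled rate for Drug C: 912/2250 = 0.405.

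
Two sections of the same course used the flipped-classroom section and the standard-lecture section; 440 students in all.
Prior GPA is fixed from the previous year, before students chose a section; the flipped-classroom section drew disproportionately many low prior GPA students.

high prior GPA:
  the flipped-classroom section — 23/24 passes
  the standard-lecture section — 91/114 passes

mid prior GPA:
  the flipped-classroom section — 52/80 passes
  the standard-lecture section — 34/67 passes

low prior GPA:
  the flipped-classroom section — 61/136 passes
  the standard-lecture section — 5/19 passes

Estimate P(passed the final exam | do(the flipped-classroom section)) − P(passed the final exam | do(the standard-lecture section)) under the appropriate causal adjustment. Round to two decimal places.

+0.16

The prior GPA band-specific comparison favours the flipped-classroom section throughout, but the pooled figures favour the standard-lecture section. The question is whether to condition on prior GPA band.
Nothing the teaching method does changes prior GPA band; the imbalance is an allocation artefact. With prior GPA band also predicting the outcome, the pooled figure is confounded, and the within-stratum comparison is the causal one.
Adjusting over the population distribution of prior GPA band: 0.314·(0.958−0.798) + 0.334·(0.650−0.507) + 0.352·(0.449−0.263) = +0.163.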